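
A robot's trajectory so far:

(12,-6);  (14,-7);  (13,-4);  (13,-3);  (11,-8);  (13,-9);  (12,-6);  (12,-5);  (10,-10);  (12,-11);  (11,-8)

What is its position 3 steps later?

(11,-13)

Differencing gives (+2,-1), (-1,+3), (+0,+1), (-2,-5), (+2,-1), (-1,+3), (+0,+1), (-2,-5), (+2,-1), (-1,+3). This is the pattern (+2,-1), (-1,+3), (+0,+1), (-2,-5) repeated.
step 11: apply (+0,+1) → (11,-7)
step 12: apply (-2,-5) → (9,-12)
step 13: apply (+2,-1) → (11,-13)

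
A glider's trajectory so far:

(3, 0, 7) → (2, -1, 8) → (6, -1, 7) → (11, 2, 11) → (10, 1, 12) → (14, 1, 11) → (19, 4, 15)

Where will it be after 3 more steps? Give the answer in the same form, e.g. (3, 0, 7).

Step-to-step displacements: (-1, -1, +1), (+4, +0, -1), (+5, +3, +4), (-1, -1, +1), (+4, +0, -1), (+5, +3, +4) — a repeating cycle of length 3.
step 7: apply (-1, -1, +1) → (18, 3, 16)
step 8: apply (+4, +0, -1) → (22, 3, 15)
step 9: apply (+5, +3, +4) → (27, 6, 19)

(27, 6, 19)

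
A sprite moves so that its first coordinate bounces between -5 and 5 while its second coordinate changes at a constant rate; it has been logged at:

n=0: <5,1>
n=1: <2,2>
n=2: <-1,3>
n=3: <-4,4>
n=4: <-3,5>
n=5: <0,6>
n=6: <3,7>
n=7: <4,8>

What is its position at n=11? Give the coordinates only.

The first coordinate travels 3 per step and bounces off the walls at -5 and 5.
  step 8: 4 → 1
  step 9: 1 → -2
  step 10: -2 → -5
  step 11: -5 → -2
The second coordinate changes by +1 each step: at step 11 it is 12.

<-2,12>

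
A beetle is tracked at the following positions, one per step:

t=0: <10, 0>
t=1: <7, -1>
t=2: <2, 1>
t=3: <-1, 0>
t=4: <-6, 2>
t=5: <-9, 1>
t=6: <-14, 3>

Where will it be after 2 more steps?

<-22, 4>

Differencing gives <-3, -1>, <-5, +2>, <-3, -1>, <-5, +2>, <-3, -1>, <-5, +2>. This is the pattern <-3, -1>, <-5, +2> repeated.
step 7: apply <-3, -1> → <-17, 2>
step 8: apply <-5, +2> → <-22, 4>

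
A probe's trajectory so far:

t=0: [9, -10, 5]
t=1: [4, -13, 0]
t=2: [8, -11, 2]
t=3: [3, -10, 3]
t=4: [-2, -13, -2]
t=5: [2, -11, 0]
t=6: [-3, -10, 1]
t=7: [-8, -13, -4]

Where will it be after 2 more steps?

[-9, -10, -1]

Step-to-step displacements: [-5, -3, -5], [+4, +2, +2], [-5, +1, +1], [-5, -3, -5], [+4, +2, +2], [-5, +1, +1], [-5, -3, -5] — a repeating cycle of length 3.
step 8: apply [+4, +2, +2] → [-4, -11, -2]
step 9: apply [-5, +1, +1] → [-9, -10, -1]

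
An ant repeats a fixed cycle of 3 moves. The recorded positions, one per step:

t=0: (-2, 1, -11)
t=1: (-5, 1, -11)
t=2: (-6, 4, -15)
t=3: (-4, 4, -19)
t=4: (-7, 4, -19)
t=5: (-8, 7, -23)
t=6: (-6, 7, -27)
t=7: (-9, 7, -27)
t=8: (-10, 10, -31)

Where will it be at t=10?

Step-to-step displacements: (-3, +0, +0), (-1, +3, -4), (+2, +0, -4), (-3, +0, +0), (-1, +3, -4), (+2, +0, -4), (-3, +0, +0), (-1, +3, -4) — a repeating cycle of length 3.
step 9: apply (+2, +0, -4) → (-8, 10, -35)
step 10: apply (-3, +0, +0) → (-11, 10, -35)

(-11, 10, -35)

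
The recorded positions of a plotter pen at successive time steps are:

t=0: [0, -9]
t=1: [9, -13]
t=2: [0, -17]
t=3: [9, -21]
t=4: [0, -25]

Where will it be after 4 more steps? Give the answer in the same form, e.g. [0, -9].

The first coordinate repeats the cycle [0, 9] with period 2; step 8 mod 2 = 0, giving 0.
The second coordinate changes by -4 each step, so at step 8 it is -9 + 8·(-4) = -41.

[0, -41]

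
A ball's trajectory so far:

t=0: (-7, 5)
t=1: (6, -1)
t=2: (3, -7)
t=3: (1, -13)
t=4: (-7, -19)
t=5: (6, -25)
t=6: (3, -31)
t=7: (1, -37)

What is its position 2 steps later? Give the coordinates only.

The first coordinate repeats the cycle [-7, 6, 3, 1] with period 4; step 9 mod 4 = 1, giving 6.
The second coordinate changes by -6 each step, so at step 9 it is 5 + 9·(-6) = -49.

(6, -49)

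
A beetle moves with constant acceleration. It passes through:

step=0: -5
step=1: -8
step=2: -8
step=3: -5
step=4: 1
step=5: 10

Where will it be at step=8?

First differences are -3, +0, +3, +6, +9; their common second difference is +3 (constant acceleration).
step 6: 10 + 12 → 22
step 7: 22 + 15 → 37
step 8: 37 + 18 → 55

55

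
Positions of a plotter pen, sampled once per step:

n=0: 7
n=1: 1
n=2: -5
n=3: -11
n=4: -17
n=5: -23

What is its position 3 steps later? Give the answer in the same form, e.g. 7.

-41

The position changes by -6 every step.
step 6: -23 − 6 → -29
step 7: -29 − 6 → -35
step 8: -35 − 6 → -41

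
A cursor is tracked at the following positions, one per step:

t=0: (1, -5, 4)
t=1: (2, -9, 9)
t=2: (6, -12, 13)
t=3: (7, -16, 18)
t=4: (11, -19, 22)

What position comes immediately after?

(12, -23, 27)

Step-to-step displacements: (+1, -4, +5), (+4, -3, +4), (+1, -4, +5), (+4, -3, +4) — a repeating cycle of length 2.
step 5: apply (+1, -4, +5) → (12, -23, 27)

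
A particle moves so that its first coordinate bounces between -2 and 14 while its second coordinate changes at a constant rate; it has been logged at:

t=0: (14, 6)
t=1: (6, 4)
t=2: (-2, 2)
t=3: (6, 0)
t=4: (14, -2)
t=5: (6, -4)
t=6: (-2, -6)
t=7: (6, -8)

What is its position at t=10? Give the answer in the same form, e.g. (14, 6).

The first coordinate reflects between -2 and 14, moving 8 per step.
  step 8: 6 → 14
  step 9: 14 → 6
  step 10: 6 → -2
The second coordinate changes by -2 each step: at step 10 it is -14.

(-2, -14)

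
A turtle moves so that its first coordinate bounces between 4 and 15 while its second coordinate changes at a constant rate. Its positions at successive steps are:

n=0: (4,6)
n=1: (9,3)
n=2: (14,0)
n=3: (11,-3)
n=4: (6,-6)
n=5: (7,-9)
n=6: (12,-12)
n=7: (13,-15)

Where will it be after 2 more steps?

(5,-21)

The first coordinate travels 5 per step and bounces off the walls at 4 and 15.
  step 8: 13 → 8
  step 9: 8 → 5
The second coordinate changes by -3 each step: at step 9 it is -21.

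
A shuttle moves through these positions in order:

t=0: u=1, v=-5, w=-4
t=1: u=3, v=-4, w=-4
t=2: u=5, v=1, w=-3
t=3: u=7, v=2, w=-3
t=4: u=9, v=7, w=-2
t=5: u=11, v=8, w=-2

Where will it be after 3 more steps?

u=17, v=19, w=0

Differencing gives (+2, +1, +0), (+2, +5, +1), (+2, +1, +0), (+2, +5, +1), (+2, +1, +0). This is the pattern (+2, +1, +0), (+2, +5, +1) repeated.
step 6: apply (+2, +5, +1) → u=13, v=13, w=-1
step 7: apply (+2, +1, +0) → u=15, v=14, w=-1
step 8: apply (+2, +5, +1) → u=17, v=19, w=0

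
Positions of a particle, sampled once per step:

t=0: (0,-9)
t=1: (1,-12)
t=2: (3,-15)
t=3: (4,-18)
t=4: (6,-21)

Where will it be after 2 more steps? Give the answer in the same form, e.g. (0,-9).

The moves between consecutive positions are (+1,-3), (+2,-3), (+1,-3), (+2,-3); they repeat the 2-cycle [(+1,-3), (+2,-3)].
step 5: apply (+1,-3) → (7,-24)
step 6: apply (+2,-3) → (9,-27)

(9,-27)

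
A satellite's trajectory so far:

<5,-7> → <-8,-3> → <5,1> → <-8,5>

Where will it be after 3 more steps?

<5,17>

The first coordinate repeats the cycle [5, -8] with period 2; step 6 mod 2 = 0, giving 5.
The second coordinate changes by +4 each step, so at step 6 it is -7 + 6·(4) = 17.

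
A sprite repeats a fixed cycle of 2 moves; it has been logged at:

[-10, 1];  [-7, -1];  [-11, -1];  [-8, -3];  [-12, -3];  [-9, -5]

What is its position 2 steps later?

[-10, -7]

Differencing gives [+3, -2], [-4, +0], [+3, -2], [-4, +0], [+3, -2]. This is the pattern [+3, -2], [-4, +0] repeated.
step 6: apply [-4, +0] → [-13, -5]
step 7: apply [+3, -2] → [-10, -7]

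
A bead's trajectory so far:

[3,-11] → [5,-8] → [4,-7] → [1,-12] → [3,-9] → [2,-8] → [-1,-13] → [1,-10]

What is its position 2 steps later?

[-3,-14]

Differencing gives [+2,+3], [-1,+1], [-3,-5], [+2,+3], [-1,+1], [-3,-5], [+2,+3]. This is the pattern [+2,+3], [-1,+1], [-3,-5] repeated.
step 8: apply [-1,+1] → [0,-9]
step 9: apply [-3,-5] → [-3,-14]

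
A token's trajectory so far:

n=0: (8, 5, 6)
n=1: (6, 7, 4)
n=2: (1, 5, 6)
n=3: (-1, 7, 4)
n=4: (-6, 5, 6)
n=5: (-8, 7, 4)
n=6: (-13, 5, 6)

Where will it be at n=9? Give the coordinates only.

(-22, 7, 4)

The moves between consecutive positions are (-2, +2, -2), (-5, -2, +2), (-2, +2, -2), (-5, -2, +2), (-2, +2, -2), (-5, -2, +2); they repeat the 2-cycle [(-2, +2, -2), (-5, -2, +2)].
step 7: apply (-2, +2, -2) → (-15, 7, 4)
step 8: apply (-5, -2, +2) → (-20, 5, 6)
step 9: apply (-2, +2, -2) → (-22, 7, 4)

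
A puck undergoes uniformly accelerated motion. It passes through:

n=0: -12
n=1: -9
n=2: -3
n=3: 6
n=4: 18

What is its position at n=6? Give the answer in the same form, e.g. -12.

First differences are +3, +6, +9, +12; their common second difference is +3 (constant acceleration).
step 5: 18 + 15 → 33
step 6: 33 + 18 → 51

51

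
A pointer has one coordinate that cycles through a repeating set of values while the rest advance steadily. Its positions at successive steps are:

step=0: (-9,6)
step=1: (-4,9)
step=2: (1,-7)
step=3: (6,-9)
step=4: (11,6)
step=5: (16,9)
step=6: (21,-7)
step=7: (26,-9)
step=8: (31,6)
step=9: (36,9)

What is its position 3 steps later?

(51,6)

The first coordinate changes by +5 each step, so at step 12 it is -9 + 12·(5) = 51.
The second coordinate repeats the cycle [6, 9, -7, -9] with period 4; step 12 mod 4 = 0, giving 6.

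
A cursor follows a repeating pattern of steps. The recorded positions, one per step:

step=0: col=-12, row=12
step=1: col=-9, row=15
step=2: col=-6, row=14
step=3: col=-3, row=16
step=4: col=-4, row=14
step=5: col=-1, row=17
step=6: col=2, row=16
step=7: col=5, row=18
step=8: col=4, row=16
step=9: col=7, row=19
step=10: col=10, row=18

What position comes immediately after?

Step-to-step displacements: (+3,+3), (+3,-1), (+3,+2), (-1,-2), (+3,+3), (+3,-1), (+3,+2), (-1,-2), (+3,+3), (+3,-1) — a repeating cycle of length 4.
step 11: apply (+3,+2) → col=13, row=20

col=13, row=20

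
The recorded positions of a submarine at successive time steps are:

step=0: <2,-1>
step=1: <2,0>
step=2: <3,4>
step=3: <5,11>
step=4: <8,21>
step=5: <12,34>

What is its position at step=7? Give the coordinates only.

<23,69>

Successive displacements: <+0,+1>, <+1,+4>, <+2,+7>, <+3,+10>, <+4,+13> — each changes by <+1,+3>.
step 6: <12,34> + <+5,+16> → <17,50>
step 7: <17,50> + <+6,+19> → <23,69>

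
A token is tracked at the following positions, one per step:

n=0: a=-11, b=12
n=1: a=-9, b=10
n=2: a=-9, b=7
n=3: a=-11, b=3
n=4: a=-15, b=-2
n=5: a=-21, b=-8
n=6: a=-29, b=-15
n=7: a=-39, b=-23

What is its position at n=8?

a=-51, b=-32

First differences are (+2,-2), (+0,-3), (-2,-4), (-4,-5), (-6,-6), (-8,-7), (-10,-8); their common second difference is (-2,-1) (constant acceleration).
step 8: a=-39, b=-23 + (-12,-9) → a=-51, b=-32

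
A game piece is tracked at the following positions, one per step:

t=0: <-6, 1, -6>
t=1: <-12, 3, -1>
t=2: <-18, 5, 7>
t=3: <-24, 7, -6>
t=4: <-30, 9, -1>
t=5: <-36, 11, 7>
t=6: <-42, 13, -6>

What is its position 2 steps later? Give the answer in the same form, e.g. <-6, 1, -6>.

<-54, 17, 7>

The first coordinate changes by -6 each step, so at step 8 it is -6 + 8·(-6) = -54.
The second coordinate changes by +2 each step, so at step 8 it is 1 + 8·(2) = 17.
The third coordinate repeats the cycle [-6, -1, 7] with period 3; step 8 mod 3 = 2, giving 7.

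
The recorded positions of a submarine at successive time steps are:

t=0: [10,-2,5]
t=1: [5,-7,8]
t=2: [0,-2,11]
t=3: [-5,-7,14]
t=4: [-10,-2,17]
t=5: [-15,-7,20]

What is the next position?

[-20,-2,23]

The first coordinate changes by -5 each step, so at step 6 it is 10 + 6·(-5) = -20.
The second coordinate repeats the cycle [-2, -7] with period 2; step 6 mod 2 = 0, giving -2.
The third coordinate changes by +3 each step, so at step 6 it is 5 + 6·(3) = 23.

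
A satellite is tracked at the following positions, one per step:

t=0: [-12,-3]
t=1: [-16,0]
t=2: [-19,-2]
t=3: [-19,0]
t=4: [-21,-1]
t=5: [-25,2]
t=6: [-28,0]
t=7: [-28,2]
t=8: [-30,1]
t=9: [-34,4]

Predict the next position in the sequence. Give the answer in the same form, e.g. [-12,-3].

Differencing gives [-4,+3], [-3,-2], [+0,+2], [-2,-1], [-4,+3], [-3,-2], [+0,+2], [-2,-1], [-4,+3]. This is the pattern [-4,+3], [-3,-2], [+0,+2], [-2,-1] repeated.
step 10: apply [-3,-2] → [-37,2]

[-37,2]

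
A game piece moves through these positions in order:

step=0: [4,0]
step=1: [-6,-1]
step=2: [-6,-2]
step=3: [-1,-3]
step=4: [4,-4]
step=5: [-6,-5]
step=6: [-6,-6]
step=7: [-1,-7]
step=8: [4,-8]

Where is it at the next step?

[-6,-9]

The first coordinate repeats the cycle [4, -6, -6, -1] with period 4; step 9 mod 4 = 1, giving -6.
The second coordinate changes by -1 each step, so at step 9 it is 0 + 9·(-1) = -9.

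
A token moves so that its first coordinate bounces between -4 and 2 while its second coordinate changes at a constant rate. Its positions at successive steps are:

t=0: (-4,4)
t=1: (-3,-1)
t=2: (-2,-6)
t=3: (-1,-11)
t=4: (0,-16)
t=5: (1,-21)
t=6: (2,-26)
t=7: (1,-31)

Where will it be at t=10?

(-2,-46)

The first coordinate travels 1 per step and bounces off the walls at -4 and 2.
  step 8: 1 → 0
  step 9: 0 → -1
  step 10: -1 → -2
The second coordinate changes by -5 each step: at step 10 it is -46.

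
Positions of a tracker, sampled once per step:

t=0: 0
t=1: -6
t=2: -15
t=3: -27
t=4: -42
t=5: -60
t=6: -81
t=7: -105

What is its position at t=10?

-195

Successive displacements: -6, -9, -12, -15, -18, -21, -24 — each changes by -3.
step 8: -105 − 27 → -132
step 9: -132 − 30 → -162
step 10: -162 − 33 → -195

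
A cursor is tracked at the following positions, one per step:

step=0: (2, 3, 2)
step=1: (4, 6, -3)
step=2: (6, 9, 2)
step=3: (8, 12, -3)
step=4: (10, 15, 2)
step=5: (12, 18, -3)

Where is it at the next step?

(14, 21, 2)

First: linear, +2 per step → 14 at step 6.
Second: linear, +3 per step → 21 at step 6.
Third: cycles through 2, -3 every 2 steps. Step 6 lands at position 0 of the cycle → 2.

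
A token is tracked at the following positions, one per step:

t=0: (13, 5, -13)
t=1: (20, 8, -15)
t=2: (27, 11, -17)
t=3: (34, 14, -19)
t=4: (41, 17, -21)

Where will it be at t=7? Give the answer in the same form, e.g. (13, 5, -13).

(62, 26, -27)

Each step adds (+7, +3, -2) to the position.
step 5: (41, 17, -21) + (+7, +3, -2) → (48, 20, -23)
step 6: (48, 20, -23) + (+7, +3, -2) → (55, 23, -25)
step 7: (55, 23, -25) + (+7, +3, -2) → (62, 26, -27)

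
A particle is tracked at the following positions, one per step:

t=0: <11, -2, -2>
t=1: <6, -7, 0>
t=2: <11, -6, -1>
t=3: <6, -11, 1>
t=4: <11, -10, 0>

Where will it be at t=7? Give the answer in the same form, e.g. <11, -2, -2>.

Differencing gives <-5, -5, +2>, <+5, +1, -1>, <-5, -5, +2>, <+5, +1, -1>. This is the pattern <-5, -5, +2>, <+5, +1, -1> repeated.
step 5: apply <-5, -5, +2> → <6, -15, 2>
step 6: apply <+5, +1, -1> → <11, -14, 1>
step 7: apply <-5, -5, +2> → <6, -19, 3>

<6, -19, 3>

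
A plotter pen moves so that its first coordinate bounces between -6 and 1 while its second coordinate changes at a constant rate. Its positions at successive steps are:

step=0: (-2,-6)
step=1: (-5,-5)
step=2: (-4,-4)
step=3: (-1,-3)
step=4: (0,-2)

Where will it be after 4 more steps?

The first coordinate reflects between -6 and 1, moving 3 per step.
  step 5: 0 → -3
  step 6: -3 → -6
  step 7: -6 → -3
  step 8: -3 → 0
The second coordinate changes by +1 each step: at step 8 it is 2.

(0,2)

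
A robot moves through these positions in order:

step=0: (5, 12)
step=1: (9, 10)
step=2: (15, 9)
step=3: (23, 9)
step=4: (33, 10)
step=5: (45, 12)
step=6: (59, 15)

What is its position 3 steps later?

(113, 30)

First differences are (+4, -2), (+6, -1), (+8, +0), (+10, +1), (+12, +2), (+14, +3); their common second difference is (+2, +1) (constant acceleration).
step 7: (59, 15) + (+16, +4) → (75, 19)
step 8: (75, 19) + (+18, +5) → (93, 24)
step 9: (93, 24) + (+20, +6) → (113, 30)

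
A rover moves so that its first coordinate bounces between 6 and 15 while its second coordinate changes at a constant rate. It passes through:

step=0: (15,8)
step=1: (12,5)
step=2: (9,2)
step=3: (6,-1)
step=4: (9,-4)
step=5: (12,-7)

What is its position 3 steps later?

The first coordinate reflects between 6 and 15, moving 3 per step.
  step 6: 12 → 15
  step 7: 15 → 12
  step 8: 12 → 9
The second coordinate changes by -3 each step: at step 8 it is -16.

(9,-16)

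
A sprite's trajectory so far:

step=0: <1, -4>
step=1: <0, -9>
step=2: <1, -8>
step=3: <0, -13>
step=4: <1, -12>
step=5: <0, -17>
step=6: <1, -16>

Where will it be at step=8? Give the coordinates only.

Step-to-step displacements: <-1, -5>, <+1, +1>, <-1, -5>, <+1, +1>, <-1, -5>, <+1, +1> — a repeating cycle of length 2.
step 7: apply <-1, -5> → <0, -21>
step 8: apply <+1, +1> → <1, -20>

<1, -20>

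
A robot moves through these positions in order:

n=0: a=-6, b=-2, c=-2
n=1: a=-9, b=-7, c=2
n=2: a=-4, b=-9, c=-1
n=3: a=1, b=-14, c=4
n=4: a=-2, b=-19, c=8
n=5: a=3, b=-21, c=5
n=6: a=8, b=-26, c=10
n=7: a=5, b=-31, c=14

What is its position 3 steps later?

a=12, b=-43, c=20

The moves between consecutive positions are (-3,-5,+4), (+5,-2,-3), (+5,-5,+5), (-3,-5,+4), (+5,-2,-3), (+5,-5,+5), (-3,-5,+4); they repeat the 3-cycle [(-3,-5,+4), (+5,-2,-3), (+5,-5,+5)].
step 8: apply (+5,-2,-3) → a=10, b=-33, c=11
step 9: apply (+5,-5,+5) → a=15, b=-38, c=16
step 10: apply (-3,-5,+4) → a=12, b=-43, c=20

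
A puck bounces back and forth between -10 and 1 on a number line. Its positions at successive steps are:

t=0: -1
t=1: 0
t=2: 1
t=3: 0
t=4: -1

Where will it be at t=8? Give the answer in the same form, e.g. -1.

The value reflects between -10 and 1, moving 1 per step.
  step 5: -1 → -2
  step 6: -2 → -3
  step 7: -3 → -4
  step 8: -4 → -5

-5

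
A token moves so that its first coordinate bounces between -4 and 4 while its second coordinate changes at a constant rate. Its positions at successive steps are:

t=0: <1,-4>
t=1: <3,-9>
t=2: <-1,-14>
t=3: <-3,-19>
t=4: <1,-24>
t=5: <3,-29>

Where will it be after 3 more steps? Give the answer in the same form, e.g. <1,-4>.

The first coordinate travels 4 per step and bounces off the walls at -4 and 4.
  step 6: 3 → -1
  step 7: -1 → -3
  step 8: -3 → 1
The second coordinate changes by -5 each step: at step 8 it is -44.

<1,-44>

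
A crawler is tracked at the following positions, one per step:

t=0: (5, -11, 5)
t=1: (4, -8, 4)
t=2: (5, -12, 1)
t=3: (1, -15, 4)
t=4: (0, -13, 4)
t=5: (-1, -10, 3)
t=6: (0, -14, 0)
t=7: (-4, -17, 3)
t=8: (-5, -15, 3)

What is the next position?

Differencing gives (-1, +3, -1), (+1, -4, -3), (-4, -3, +3), (-1, +2, +0), (-1, +3, -1), (+1, -4, -3), (-4, -3, +3), (-1, +2, +0). This is the pattern (-1, +3, -1), (+1, -4, -3), (-4, -3, +3), (-1, +2, +0) repeated.
step 9: apply (-1, +3, -1) → (-6, -12, 2)

(-6, -12, 2)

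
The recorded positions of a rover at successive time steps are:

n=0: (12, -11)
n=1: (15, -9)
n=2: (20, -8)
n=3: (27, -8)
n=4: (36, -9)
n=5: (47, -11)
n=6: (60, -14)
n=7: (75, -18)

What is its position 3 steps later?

(132, -36)

Successive displacements: (+3, +2), (+5, +1), (+7, +0), (+9, -1), (+11, -2), (+13, -3), (+15, -4) — each changes by (+2, -1).
step 8: (75, -18) + (+17, -5) → (92, -23)
step 9: (92, -23) + (+19, -6) → (111, -29)
step 10: (111, -29) + (+21, -7) → (132, -36)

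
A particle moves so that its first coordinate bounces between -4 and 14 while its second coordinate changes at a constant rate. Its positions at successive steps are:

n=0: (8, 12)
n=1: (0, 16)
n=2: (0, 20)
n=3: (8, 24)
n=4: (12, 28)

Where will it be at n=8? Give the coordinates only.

The first coordinate travels 8 per step and bounces off the walls at -4 and 14.
  step 5: 12 → 4
  step 6: 4 → -4
  step 7: -4 → 4
  step 8: 4 → 12
The second coordinate changes by +4 each step: at step 8 it is 44.

(12, 44)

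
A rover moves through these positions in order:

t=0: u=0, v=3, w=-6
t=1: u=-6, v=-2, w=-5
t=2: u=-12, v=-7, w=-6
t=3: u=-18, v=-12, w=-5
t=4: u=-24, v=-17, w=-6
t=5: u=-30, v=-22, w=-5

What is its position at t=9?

u=-54, v=-42, w=-5

The u coordinate changes by -6 each step, so at step 9 it is 0 + 9·(-6) = -54.
The v coordinate changes by -5 each step, so at step 9 it is 3 + 9·(-5) = -42.
The w coordinate repeats the cycle [-6, -5] with period 2; step 9 mod 2 = 1, giving -5.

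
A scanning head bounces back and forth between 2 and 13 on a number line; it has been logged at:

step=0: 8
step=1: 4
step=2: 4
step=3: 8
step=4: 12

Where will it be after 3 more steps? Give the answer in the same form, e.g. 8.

The value travels 4 per step and bounces off the walls at 2 and 13.
  step 5: 12 → 10
  step 6: 10 → 6
  step 7: 6 → 2

2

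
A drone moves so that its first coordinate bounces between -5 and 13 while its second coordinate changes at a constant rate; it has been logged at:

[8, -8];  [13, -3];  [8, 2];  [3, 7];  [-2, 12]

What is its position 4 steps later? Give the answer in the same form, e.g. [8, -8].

The first coordinate travels 5 per step and bounces off the walls at -5 and 13.
  step 5: -2 → -3
  step 6: -3 → 2
  step 7: 2 → 7
  step 8: 7 → 12
The second coordinate changes by +5 each step: at step 8 it is 32.

[12, 32]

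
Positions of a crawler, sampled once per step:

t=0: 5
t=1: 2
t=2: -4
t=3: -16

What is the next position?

-40

Step-to-step displacements: -3, -6, -12; each is 2× the previous.
step 4: -16 − 24 → -40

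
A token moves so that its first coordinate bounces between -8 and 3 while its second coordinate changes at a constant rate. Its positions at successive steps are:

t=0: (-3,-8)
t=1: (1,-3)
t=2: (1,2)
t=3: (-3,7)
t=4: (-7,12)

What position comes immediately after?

The first coordinate reflects between -8 and 3, moving 4 per step.
  step 5: -7 → -5
The second coordinate changes by +5 each step: at step 5 it is 17.

(-5,17)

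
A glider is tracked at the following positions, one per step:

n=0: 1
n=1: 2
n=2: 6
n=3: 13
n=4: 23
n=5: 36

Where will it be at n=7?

Taking differences between consecutive positions: +1, +4, +7, +10, +13. These grow by +3 each step.
step 6: 36 + 16 → 52
step 7: 52 + 19 → 71

71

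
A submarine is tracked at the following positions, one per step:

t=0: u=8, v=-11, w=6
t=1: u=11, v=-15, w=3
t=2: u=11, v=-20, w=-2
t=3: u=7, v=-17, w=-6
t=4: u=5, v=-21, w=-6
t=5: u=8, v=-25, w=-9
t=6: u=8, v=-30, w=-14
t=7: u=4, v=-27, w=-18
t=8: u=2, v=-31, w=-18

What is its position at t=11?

u=1, v=-37, w=-30

Step-to-step displacements: (+3, -4, -3), (+0, -5, -5), (-4, +3, -4), (-2, -4, +0), (+3, -4, -3), (+0, -5, -5), (-4, +3, -4), (-2, -4, +0) — a repeating cycle of length 4.
step 9: apply (+3, -4, -3) → u=5, v=-35, w=-21
step 10: apply (+0, -5, -5) → u=5, v=-40, w=-26
step 11: apply (-4, +3, -4) → u=1, v=-37, w=-30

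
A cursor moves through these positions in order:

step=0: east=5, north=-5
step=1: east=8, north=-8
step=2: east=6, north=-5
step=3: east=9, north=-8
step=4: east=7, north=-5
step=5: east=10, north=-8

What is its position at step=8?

The moves between consecutive positions are (+3,-3), (-2,+3), (+3,-3), (-2,+3), (+3,-3); they repeat the 2-cycle [(+3,-3), (-2,+3)].
step 6: apply (-2,+3) → east=8, north=-5
step 7: apply (+3,-3) → east=11, north=-8
step 8: apply (-2,+3) → east=9, north=-5

east=9, north=-5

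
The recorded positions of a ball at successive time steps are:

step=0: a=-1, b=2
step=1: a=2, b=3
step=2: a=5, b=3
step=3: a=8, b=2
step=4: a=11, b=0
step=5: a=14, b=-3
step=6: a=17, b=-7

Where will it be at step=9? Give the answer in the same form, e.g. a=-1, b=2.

a=26, b=-25

Taking differences between consecutive positions: (+3,+1), (+3,+0), (+3,-1), (+3,-2), (+3,-3), (+3,-4). These grow by (+0,-1) each step.
step 7: a=17, b=-7 + (+3,-5) → a=20, b=-12
step 8: a=20, b=-12 + (+3,-6) → a=23, b=-18
step 9: a=23, b=-18 + (+3,-7) → a=26, b=-25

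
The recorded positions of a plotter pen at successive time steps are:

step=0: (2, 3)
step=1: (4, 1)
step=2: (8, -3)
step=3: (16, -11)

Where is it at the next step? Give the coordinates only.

The jumps are (+2, -2), (+4, -4), (+8, -8) — a geometric progression with ratio 2.
step 4: (16, -11) + (+16, -16) → (32, -27)

(32, -27)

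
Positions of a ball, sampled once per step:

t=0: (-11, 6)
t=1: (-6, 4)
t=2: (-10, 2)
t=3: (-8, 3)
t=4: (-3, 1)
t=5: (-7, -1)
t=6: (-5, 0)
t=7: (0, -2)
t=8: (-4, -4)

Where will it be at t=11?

Differencing gives (+5, -2), (-4, -2), (+2, +1), (+5, -2), (-4, -2), (+2, +1), (+5, -2), (-4, -2). This is the pattern (+5, -2), (-4, -2), (+2, +1) repeated.
step 9: apply (+2, +1) → (-2, -3)
step 10: apply (+5, -2) → (3, -5)
step 11: apply (-4, -2) → (-1, -7)

(-1, -7)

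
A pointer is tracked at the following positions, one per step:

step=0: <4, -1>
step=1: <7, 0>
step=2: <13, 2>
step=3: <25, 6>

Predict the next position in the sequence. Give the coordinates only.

Consecutive displacements <+3, +1>, <+6, +2>, <+12, +4> scale by a factor of 2 each step.
step 4: <25, 6> + <+24, +8> → <49, 14>

<49, 14>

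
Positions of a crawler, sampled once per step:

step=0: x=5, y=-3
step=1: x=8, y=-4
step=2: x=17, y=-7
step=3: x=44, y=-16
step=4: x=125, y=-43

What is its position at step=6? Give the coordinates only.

Step-to-step displacements: (+3,-1), (+9,-3), (+27,-9), (+81,-27); each is 3× the previous.
step 5: x=125, y=-43 + (+243,-81) → x=368, y=-124
step 6: x=368, y=-124 + (+729,-243) → x=1097, y=-367

x=1097, y=-367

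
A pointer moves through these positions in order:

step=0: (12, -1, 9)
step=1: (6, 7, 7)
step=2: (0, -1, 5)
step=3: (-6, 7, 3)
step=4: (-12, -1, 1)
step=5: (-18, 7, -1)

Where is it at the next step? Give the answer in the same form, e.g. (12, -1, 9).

(-24, -1, -3)

First: linear, -6 per step → -24 at step 6.
Second: cycles through -1, 7 every 2 steps. Step 6 lands at position 0 of the cycle → -1.
Third: linear, -2 per step → -3 at step 6.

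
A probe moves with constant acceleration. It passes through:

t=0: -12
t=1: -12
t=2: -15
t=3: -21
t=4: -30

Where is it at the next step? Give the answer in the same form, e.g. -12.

-42

Taking differences between consecutive positions: +0, -3, -6, -9. These grow by -3 each step.
step 5: -30 − 12 → -42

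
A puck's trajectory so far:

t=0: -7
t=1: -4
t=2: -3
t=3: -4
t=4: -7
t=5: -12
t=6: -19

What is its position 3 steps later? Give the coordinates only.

-52

First differences are +3, +1, -1, -3, -5, -7; their common second difference is -2 (constant acceleration).
step 7: -19 − 9 → -28
step 8: -28 − 11 → -39
step 9: -39 − 13 → -52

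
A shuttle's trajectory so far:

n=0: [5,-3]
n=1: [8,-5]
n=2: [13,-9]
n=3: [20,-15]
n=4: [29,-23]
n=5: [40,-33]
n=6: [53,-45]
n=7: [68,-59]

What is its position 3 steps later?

[125,-113]

Successive displacements: [+3,-2], [+5,-4], [+7,-6], [+9,-8], [+11,-10], [+13,-12], [+15,-14] — each changes by [+2,-2].
step 8: [68,-59] + [+17,-16] → [85,-75]
step 9: [85,-75] + [+19,-18] → [104,-93]
step 10: [104,-93] + [+21,-20] → [125,-113]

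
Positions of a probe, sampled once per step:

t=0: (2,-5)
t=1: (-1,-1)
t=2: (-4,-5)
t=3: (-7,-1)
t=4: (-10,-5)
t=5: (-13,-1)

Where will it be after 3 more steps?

(-22,-5)

The first coordinate changes by -3 each step, so at step 8 it is 2 + 8·(-3) = -22.
The second coordinate repeats the cycle [-5, -1] with period 2; step 8 mod 2 = 0, giving -5.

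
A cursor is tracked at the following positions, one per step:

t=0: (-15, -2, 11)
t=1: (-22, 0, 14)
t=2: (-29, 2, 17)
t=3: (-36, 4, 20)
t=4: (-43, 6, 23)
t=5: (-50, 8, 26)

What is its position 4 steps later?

Each step adds (-7, +2, +3) to the position.
step 6: (-50, 8, 26) + (-7, +2, +3) → (-57, 10, 29)
step 7: (-57, 10, 29) + (-7, +2, +3) → (-64, 12, 32)
step 8: (-64, 12, 32) + (-7, +2, +3) → (-71, 14, 35)
step 9: (-71, 14, 35) + (-7, +2, +3) → (-78, 16, 38)

(-78, 16, 38)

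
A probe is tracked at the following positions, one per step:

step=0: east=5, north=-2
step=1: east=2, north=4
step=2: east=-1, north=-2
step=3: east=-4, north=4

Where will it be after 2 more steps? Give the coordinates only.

east=-10, north=4

East: linear, -3 per step → -10 at step 5.
North: cycles through -2, 4 every 2 steps. Step 5 lands at position 1 of the cycle → 4.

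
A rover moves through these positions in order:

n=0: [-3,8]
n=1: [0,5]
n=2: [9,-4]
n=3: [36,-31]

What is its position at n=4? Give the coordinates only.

[117,-112]

Step-to-step displacements: [+3,-3], [+9,-9], [+27,-27]; each is 3× the previous.
step 4: [36,-31] + [+81,-81] → [117,-112]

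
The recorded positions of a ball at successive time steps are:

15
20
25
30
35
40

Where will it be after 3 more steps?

Each step adds +5 to the position.
step 6: 40 + 5 → 45
step 7: 45 + 5 → 50
step 8: 50 + 5 → 55

55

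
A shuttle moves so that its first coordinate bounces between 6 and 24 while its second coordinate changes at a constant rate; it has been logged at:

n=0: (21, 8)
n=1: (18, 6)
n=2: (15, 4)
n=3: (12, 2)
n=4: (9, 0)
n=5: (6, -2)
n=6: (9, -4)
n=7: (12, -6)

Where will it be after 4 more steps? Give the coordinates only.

(24, -14)

The first coordinate travels 3 per step and bounces off the walls at 6 and 24.
  step 8: 12 → 15
  step 9: 15 → 18
  step 10: 18 → 21
  step 11: 21 → 24
The second coordinate changes by -2 each step: at step 11 it is -14.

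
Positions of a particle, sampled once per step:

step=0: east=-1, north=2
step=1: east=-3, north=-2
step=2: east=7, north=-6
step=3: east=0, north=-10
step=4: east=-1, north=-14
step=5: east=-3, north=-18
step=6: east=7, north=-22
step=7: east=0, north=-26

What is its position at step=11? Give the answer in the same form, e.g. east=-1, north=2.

east=0, north=-42

East: cycles through -1, -3, 7, 0 every 4 steps. Step 11 lands at position 3 of the cycle → 0.
North: linear, -4 per step → -42 at step 11.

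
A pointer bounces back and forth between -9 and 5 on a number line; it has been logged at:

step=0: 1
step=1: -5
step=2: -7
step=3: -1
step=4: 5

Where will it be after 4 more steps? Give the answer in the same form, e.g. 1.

The value reflects between -9 and 5, moving 6 per step.
  step 5: 5 → -1
  step 6: -1 → -7
  step 7: -7 → -5
  step 8: -5 → 1

1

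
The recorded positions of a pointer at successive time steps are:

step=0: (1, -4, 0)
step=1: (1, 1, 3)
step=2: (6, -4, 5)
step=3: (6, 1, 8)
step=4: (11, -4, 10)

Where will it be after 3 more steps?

Step-to-step displacements: (+0, +5, +3), (+5, -5, +2), (+0, +5, +3), (+5, -5, +2) — a repeating cycle of length 2.
step 5: apply (+0, +5, +3) → (11, 1, 13)
step 6: apply (+5, -5, +2) → (16, -4, 15)
step 7: apply (+0, +5, +3) → (16, 1, 18)

(16, 1, 18)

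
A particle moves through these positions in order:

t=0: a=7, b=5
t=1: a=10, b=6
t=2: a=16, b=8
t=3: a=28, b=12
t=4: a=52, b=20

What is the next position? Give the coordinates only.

a=100, b=36

Step-to-step displacements: (+3, +1), (+6, +2), (+12, +4), (+24, +8); each is 2× the previous.
step 5: a=52, b=20 + (+48, +16) → a=100, b=36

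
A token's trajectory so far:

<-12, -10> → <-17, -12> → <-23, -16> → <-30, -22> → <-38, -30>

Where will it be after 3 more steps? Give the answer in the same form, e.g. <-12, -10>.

<-68, -66>

First differences are <-5, -2>, <-6, -4>, <-7, -6>, <-8, -8>; their common second difference is <-1, -2> (constant acceleration).
step 5: <-38, -30> + <-9, -10> → <-47, -40>
step 6: <-47, -40> + <-10, -12> → <-57, -52>
step 7: <-57, -52> + <-11, -14> → <-68, -66>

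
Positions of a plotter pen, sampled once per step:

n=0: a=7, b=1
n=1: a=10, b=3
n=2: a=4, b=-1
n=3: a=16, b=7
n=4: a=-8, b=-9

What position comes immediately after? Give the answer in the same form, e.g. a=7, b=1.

a=40, b=23

Consecutive displacements (+3, +2), (-6, -4), (+12, +8), (-24, -16) scale by a factor of -2 each step.
step 5: a=-8, b=-9 + (+48, +32) → a=40, b=23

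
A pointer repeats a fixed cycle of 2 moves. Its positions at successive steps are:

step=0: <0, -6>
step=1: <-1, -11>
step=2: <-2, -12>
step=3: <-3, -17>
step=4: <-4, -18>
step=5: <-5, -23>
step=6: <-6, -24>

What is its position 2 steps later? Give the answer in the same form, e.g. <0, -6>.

The moves between consecutive positions are <-1, -5>, <-1, -1>, <-1, -5>, <-1, -1>, <-1, -5>, <-1, -1>; they repeat the 2-cycle [<-1, -5>, <-1, -1>].
step 7: apply <-1, -5> → <-7, -29>
step 8: apply <-1, -1> → <-8, -30>

<-8, -30>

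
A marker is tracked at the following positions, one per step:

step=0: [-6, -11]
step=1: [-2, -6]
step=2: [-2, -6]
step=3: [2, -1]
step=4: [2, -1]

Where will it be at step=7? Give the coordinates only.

[10, 9]

Step-to-step displacements: [+4, +5], [+0, +0], [+4, +5], [+0, +0] — a repeating cycle of length 2.
step 5: apply [+4, +5] → [6, 4]
step 6: apply [+0, +0] → [6, 4]
step 7: apply [+4, +5] → [10, 9]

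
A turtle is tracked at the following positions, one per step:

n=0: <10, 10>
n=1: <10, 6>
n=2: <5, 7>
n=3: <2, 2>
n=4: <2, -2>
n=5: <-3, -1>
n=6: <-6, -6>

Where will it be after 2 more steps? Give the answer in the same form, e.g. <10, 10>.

<-11, -9>

Step-to-step displacements: <+0, -4>, <-5, +1>, <-3, -5>, <+0, -4>, <-5, +1>, <-3, -5> — a repeating cycle of length 3.
step 7: apply <+0, -4> → <-6, -10>
step 8: apply <-5, +1> → <-11, -9>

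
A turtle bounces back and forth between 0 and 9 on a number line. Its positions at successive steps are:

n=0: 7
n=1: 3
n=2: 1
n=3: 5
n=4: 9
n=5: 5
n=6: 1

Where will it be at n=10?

3

The value reflects between 0 and 9, moving 4 per step.
  step 7: 1 → 3
  step 8: 3 → 7
  step 9: 7 → 7
  step 10: 7 → 3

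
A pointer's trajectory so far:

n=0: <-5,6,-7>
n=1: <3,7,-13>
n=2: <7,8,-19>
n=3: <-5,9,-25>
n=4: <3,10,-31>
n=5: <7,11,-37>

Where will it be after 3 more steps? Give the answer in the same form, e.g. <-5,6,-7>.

First: cycles through -5, 3, 7 every 3 steps. Step 8 lands at position 2 of the cycle → 7.
Second: linear, +1 per step → 14 at step 8.
Third: linear, -6 per step → -55 at step 8.

<7,14,-55>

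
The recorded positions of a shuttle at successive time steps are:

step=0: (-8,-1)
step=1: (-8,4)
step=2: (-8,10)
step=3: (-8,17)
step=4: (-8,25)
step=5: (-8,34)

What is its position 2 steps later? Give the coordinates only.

Successive displacements: (+0,+5), (+0,+6), (+0,+7), (+0,+8), (+0,+9) — each changes by (+0,+1).
step 6: (-8,34) + (+0,+10) → (-8,44)
step 7: (-8,44) + (+0,+11) → (-8,55)

(-8,55)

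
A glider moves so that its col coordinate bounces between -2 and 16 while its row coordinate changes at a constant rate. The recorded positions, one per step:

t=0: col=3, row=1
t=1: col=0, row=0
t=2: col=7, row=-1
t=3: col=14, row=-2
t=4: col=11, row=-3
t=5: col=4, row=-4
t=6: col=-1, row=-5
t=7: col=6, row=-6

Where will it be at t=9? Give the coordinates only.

col=12, row=-8

The col coordinate travels 7 per step and bounces off the walls at -2 and 16.
  step 8: 6 → 13
  step 9: 13 → 12
The row coordinate changes by -1 each step: at step 9 it is -8.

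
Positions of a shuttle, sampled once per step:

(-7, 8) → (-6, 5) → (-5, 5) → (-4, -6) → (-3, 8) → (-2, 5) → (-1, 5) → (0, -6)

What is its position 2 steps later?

(2, 5)

The first coordinate changes by +1 each step, so at step 9 it is -7 + 9·(1) = 2.
The second coordinate repeats the cycle [8, 5, 5, -6] with period 4; step 9 mod 4 = 1, giving 5.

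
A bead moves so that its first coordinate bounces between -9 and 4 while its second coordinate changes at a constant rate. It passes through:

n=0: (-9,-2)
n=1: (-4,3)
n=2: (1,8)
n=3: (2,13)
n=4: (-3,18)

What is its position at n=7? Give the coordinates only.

The first coordinate travels 5 per step and bounces off the walls at -9 and 4.
  step 5: -3 → -8
  step 6: -8 → -5
  step 7: -5 → 0
The second coordinate changes by +5 each step: at step 7 it is 33.

(0,33)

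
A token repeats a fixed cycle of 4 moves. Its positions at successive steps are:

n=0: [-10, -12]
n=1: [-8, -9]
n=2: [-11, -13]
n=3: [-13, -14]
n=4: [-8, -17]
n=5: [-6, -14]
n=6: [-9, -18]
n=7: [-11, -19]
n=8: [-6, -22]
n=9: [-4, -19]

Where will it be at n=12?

[-4, -27]

The moves between consecutive positions are [+2, +3], [-3, -4], [-2, -1], [+5, -3], [+2, +3], [-3, -4], [-2, -1], [+5, -3], [+2, +3]; they repeat the 4-cycle [[+2, +3], [-3, -4], [-2, -1], [+5, -3]].
step 10: apply [-3, -4] → [-7, -23]
step 11: apply [-2, -1] → [-9, -24]
step 12: apply [+5, -3] → [-4, -27]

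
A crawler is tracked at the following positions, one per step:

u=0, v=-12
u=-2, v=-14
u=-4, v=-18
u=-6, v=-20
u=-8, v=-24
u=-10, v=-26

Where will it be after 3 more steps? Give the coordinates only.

u=-16, v=-36

The moves between consecutive positions are (-2, -2), (-2, -4), (-2, -2), (-2, -4), (-2, -2); they repeat the 2-cycle [(-2, -2), (-2, -4)].
step 6: apply (-2, -4) → u=-12, v=-30
step 7: apply (-2, -2) → u=-14, v=-32
step 8: apply (-2, -4) → u=-16, v=-36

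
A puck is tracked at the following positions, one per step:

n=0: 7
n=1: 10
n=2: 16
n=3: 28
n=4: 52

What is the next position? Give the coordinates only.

The jumps are +3, +6, +12, +24 — a geometric progression with ratio 2.
step 5: 52 + 48 → 100

100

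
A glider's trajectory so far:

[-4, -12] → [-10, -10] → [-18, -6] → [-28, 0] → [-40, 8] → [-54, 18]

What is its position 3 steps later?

[-108, 60]

Taking differences between consecutive positions: [-6, +2], [-8, +4], [-10, +6], [-12, +8], [-14, +10]. These grow by [-2, +2] each step.
step 6: [-54, 18] + [-16, +12] → [-70, 30]
step 7: [-70, 30] + [-18, +14] → [-88, 44]
step 8: [-88, 44] + [-20, +16] → [-108, 60]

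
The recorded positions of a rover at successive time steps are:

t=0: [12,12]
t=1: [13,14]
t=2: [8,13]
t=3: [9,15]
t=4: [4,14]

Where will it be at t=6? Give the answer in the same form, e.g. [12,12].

The moves between consecutive positions are [+1,+2], [-5,-1], [+1,+2], [-5,-1]; they repeat the 2-cycle [[+1,+2], [-5,-1]].
step 5: apply [+1,+2] → [5,16]
step 6: apply [-5,-1] → [0,15]

[0,15]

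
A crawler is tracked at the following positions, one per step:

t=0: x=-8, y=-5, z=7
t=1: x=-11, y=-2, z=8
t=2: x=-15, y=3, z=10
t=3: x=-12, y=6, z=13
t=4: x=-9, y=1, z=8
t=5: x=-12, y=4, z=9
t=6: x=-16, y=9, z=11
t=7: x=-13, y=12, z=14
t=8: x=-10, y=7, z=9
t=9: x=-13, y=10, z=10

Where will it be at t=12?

x=-11, y=13, z=10

Differencing gives (-3, +3, +1), (-4, +5, +2), (+3, +3, +3), (+3, -5, -5), (-3, +3, +1), (-4, +5, +2), (+3, +3, +3), (+3, -5, -5), (-3, +3, +1). This is the pattern (-3, +3, +1), (-4, +5, +2), (+3, +3, +3), (+3, -5, -5) repeated.
step 10: apply (-4, +5, +2) → x=-17, y=15, z=12
step 11: apply (+3, +3, +3) → x=-14, y=18, z=15
step 12: apply (+3, -5, -5) → x=-11, y=13, z=10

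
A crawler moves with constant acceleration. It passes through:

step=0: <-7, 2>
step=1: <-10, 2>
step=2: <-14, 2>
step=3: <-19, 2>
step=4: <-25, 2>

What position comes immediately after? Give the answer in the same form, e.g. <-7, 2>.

Taking differences between consecutive positions: <-3, +0>, <-4, +0>, <-5, +0>, <-6, +0>. These grow by <-1, +0> each step.
step 5: <-25, 2> + <-7, +0> → <-32, 2>

<-32, 2>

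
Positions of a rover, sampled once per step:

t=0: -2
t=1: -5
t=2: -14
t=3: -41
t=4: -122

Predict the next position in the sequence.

-365

Consecutive displacements -3, -9, -27, -81 scale by a factor of 3 each step.
step 5: -122 − 243 → -365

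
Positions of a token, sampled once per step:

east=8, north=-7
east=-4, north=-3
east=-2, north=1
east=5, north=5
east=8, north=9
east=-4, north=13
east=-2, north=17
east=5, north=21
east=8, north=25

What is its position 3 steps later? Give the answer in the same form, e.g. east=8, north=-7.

east=5, north=37

East: cycles through 8, -4, -2, 5 every 4 steps. Step 11 lands at position 3 of the cycle → 5.
North: linear, +4 per step → 37 at step 11.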